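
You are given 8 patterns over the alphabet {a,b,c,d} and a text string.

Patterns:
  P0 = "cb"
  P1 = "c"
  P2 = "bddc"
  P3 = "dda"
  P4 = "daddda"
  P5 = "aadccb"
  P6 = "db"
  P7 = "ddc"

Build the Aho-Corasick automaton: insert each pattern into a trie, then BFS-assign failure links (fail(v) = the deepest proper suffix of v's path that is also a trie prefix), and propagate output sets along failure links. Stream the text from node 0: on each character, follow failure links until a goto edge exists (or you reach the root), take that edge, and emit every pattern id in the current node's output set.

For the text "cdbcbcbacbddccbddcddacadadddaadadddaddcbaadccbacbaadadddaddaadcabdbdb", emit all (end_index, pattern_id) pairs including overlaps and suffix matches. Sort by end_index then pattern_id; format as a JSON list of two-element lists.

Construct AC machine:
Trie (insert patterns):
  n0 'ε': a→15 b→3 c→1 d→7
  n1 'c': b→2  [P1 ends]
  n2 'cb': ·  [P0 ends]
  n3 'b': d→4
  n4 'bd': d→5
  n5 'bdd': c→6
  n6 'bddc': ·  [P2 ends]
  n7 'd': a→10 b→21 d→8
  n8 'dd': a→9 c→22
  n9 'dda': ·  [P3 ends]
  n10 'da': d→11
  n11 'dad': d→12
  n12 'dadd': d→13
  n13 'daddd': a→14
  n14 'daddda': ·  [P4 ends]
  n15 'a': a→16
  n16 'aa': d→17
  n17 'aad': c→18
  n18 'aadc': c→19
  n19 'aadcc': b→20
  n20 'aadccb': ·  [P5 ends]
  n21 'db': ·  [P6 ends]
  n22 'ddc': ·  [P7 ends]

Failure links (BFS by depth):
  n1('c'): parent n0 fail=0; on 'c' 0 → fail=0;  out {1}∪∅={1}
  n3('b'): parent n0 fail=0; on 'b' 0 → fail=0;  out ∅∪∅=∅
  n7('d'): parent n0 fail=0; on 'd' 0 → fail=0;  out ∅∪∅=∅
  n15('a'): parent n0 fail=0; on 'a' 0 → fail=0;  out ∅∪∅=∅
  n2('cb'): parent n1 fail=0; on 'b' 0 → fail=3;  out {0}∪∅={0}
  n4('bd'): parent n3 fail=0; on 'd' 0 → fail=7;  out ∅∪∅=∅
  n8('dd'): parent n7 fail=0; on 'd' 0 → fail=7;  out ∅∪∅=∅
  n10('da'): parent n7 fail=0; on 'a' 0 → fail=15;  out ∅∪∅=∅
  n16('aa'): parent n15 fail=0; on 'a' 0 → fail=15;  out ∅∪∅=∅
  n21('db'): parent n7 fail=0; on 'b' 0 → fail=3;  out {6}∪∅={6}
  n5('bdd'): parent n4 fail=7; on 'd' 7 → fail=8;  out ∅∪∅=∅
  n9('dda'): parent n8 fail=7; on 'a' 7 → fail=10;  out {3}∪∅={3}
  n11('dad'): parent n10 fail=15; on 'd' 15→0 → fail=7;  out ∅∪∅=∅
  n17('aad'): parent n16 fail=15; on 'd' 15→0 → fail=7;  out ∅∪∅=∅
  n22('ddc'): parent n8 fail=7; on 'c' 7→0 → fail=1;  out {7}∪{1}={1,7}
  n6('bddc'): parent n5 fail=8; on 'c' 8 → fail=22;  out {2}∪{1,7}={1,2,7}
  n12('dadd'): parent n11 fail=7; on 'd' 7 → fail=8;  out ∅∪∅=∅
  n18('aadc'): parent n17 fail=7; on 'c' 7→0 → fail=1;  out ∅∪{1}={1}
  n13('daddd'): parent n12 fail=8; on 'd' 8→7 → fail=8;  out ∅∪∅=∅
  n19('aadcc'): parent n18 fail=1; on 'c' 1→0 → fail=1;  out ∅∪{1}={1}
  n14('daddda'): parent n13 fail=8; on 'a' 8 → fail=9;  out {4}∪{3}={3,4}
  n20('aadccb'): parent n19 fail=1; on 'b' 1 → fail=2;  out {5}∪{0}={0,5}

Text stream:
i=0 'c': node 0→1  emit P1@[0:0]
i=1 'd': node 1→7 ·f
i=2 'b': node 7→21  emit P6@[1:2]
i=3 'c': node 21→1 ·f  emit P1@[3:3]
i=4 'b': node 1→2  emit P0@[3:4]
i=5 'c': node 2→1 ·f  emit P1@[5:5]
i=6 'b': node 1→2  emit P0@[5:6]
i=7 'a': node 2→15 ·f
i=8 'c': node 15→1 ·f  emit P1@[8:8]
i=9 'b': node 1→2  emit P0@[8:9]
i=10 'd': node 2→4 ·f
i=11 'd': node 4→5
i=12 'c': node 5→6  emit P1@[12:12],P2@[9:12],P7@[10:12]
i=13 'c': node 6→1 ·f  emit P1@[13:13]
i=14 'b': node 1→2  emit P0@[13:14]
i=15 'd': node 2→4 ·f
i=16 'd': node 4→5
i=17 'c': node 5→6  emit P1@[17:17],P2@[14:17],P7@[15:17]
i=18 'd': node 6→7 ·f
i=19 'd': node 7→8
i=20 'a': node 8→9  emit P3@[18:20]
i=21 'c': node 9→1 ·f  emit P1@[21:21]
i=22 'a': node 1→15 ·f
i=23 'd': node 15→7 ·f
i=24 'a': node 7→10
i=25 'd': node 10→11
i=26 'd': node 11→12
i=27 'd': node 12→13
i=28 'a': node 13→14  emit P3@[26:28],P4@[23:28]
i=29 'a': node 14→16 ·f
i=30 'd': node 16→17
i=31 'a': node 17→10 ·f
i=32 'd': node 10→11
i=33 'd': node 11→12
i=34 'd': node 12→13
i=35 'a': node 13→14  emit P3@[33:35],P4@[30:35]
i=36 'd': node 14→11 ·f
i=37 'd': node 11→12
i=38 'c': node 12→22 ·f  emit P1@[38:38],P7@[36:38]
i=39 'b': node 22→2 ·f  emit P0@[38:39]
i=40 'a': node 2→15 ·f
i=41 'a': node 15→16
i=42 'd': node 16→17
i=43 'c': node 17→18  emit P1@[43:43]
i=44 'c': node 18→19  emit P1@[44:44]
i=45 'b': node 19→20  emit P0@[44:45],P5@[40:45]
i=46 'a': node 20→15 ·f
i=47 'c': node 15→1 ·f  emit P1@[47:47]
i=48 'b': node 1→2  emit P0@[47:48]
i=49 'a': node 2→15 ·f
i=50 'a': node 15→16
i=51 'd': node 16→17
i=52 'a': node 17→10 ·f
i=53 'd': node 10→11
i=54 'd': node 11→12
i=55 'd': node 12→13
i=56 'a': node 13→14  emit P3@[54:56],P4@[51:56]
i=57 'd': node 14→11 ·f
i=58 'd': node 11→12
i=59 'a': node 12→9 ·f  emit P3@[57:59]
i=60 'a': node 9→16 ·f
i=61 'd': node 16→17
i=62 'c': node 17→18  emit P1@[62:62]
i=63 'a': node 18→15 ·f
i=64 'b': node 15→3 ·f
i=65 'd': node 3→4
i=66 'b': node 4→21 ·f  emit P6@[65:66]
i=67 'd': node 21→4 ·f
i=68 'b': node 4→21 ·f  emit P6@[67:68]

All matches (sorted): [[0,1],[2,6],[3,1],[4,0],[5,1],[6,0],[8,1],[9,0],[12,1],[12,2],[12,7],[13,1],[14,0],[17,1],[17,2],[17,7],[20,3],[21,1],[28,3],[28,4],[35,3],[35,4],[38,1],[38,7],[39,0],[43,1],[44,1],[45,0],[45,5],[47,1],[48,0],[56,3],[56,4],[59,3],[62,1],[66,6],[68,6]]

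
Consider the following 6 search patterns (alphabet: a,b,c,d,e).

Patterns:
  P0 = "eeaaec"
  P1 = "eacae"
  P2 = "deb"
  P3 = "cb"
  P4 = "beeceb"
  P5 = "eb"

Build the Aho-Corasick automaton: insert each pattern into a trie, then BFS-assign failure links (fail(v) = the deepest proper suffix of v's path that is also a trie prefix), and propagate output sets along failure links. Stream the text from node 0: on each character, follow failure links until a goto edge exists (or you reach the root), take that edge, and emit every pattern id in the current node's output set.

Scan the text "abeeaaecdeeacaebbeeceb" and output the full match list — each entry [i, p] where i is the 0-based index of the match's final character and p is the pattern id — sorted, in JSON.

Build automaton:
Trie (insert patterns):
  0='ε' goto b→16 c→14 d→11 e→1
  1='e' goto a→7 b→22 e→2
  2='ee' goto a→3
  3='eea' goto a→4
  4='eeaa' goto e→5
  5='eeaae' goto c→6
  6='eeaaec' goto ·  ←P0
  7='ea' goto c→8
  8='eac' goto a→9
  9='eaca' goto e→10
  10='eacae' goto ·  ←P1
  11='d' goto e→12
  12='de' goto b→13
  13='deb' goto ·  ←P2
  14='c' goto b→15
  15='cb' goto ·  ←P3
  16='b' goto e→17
  17='be' goto e→18
  18='bee' goto c→19
  19='beec' goto e→20
  20='beece' goto b→21
  21='beeceb' goto ·  ←P4
  22='eb' goto ·  ←P5

Failure links (BFS by depth):
  fail(1) 'e': from fail(0)=0 chase 'e': 0 ⇒ 0;  out=∅∪out(0)=∅
  fail(11) 'd': from fail(0)=0 chase 'd': 0 ⇒ 0;  out=∅∪out(0)=∅
  fail(14) 'c': from fail(0)=0 chase 'c': 0 ⇒ 0;  out=∅∪out(0)=∅
  fail(16) 'b': from fail(0)=0 chase 'b': 0 ⇒ 0;  out=∅∪out(0)=∅
  fail(2) 'ee': from fail(1)=0 chase 'e': 0 ⇒ 1;  out=∅∪out(1)=∅
  fail(7) 'ea': from fail(1)=0 chase 'a': 0 ⇒ 0;  out=∅∪out(0)=∅
  fail(12) 'de': from fail(11)=0 chase 'e': 0 ⇒ 1;  out=∅∪out(1)=∅
  fail(15) 'cb': from fail(14)=0 chase 'b': 0 ⇒ 16;  out={3}∪out(16)={3}
  fail(17) 'be': from fail(16)=0 chase 'e': 0 ⇒ 1;  out=∅∪out(1)=∅
  fail(22) 'eb': from fail(1)=0 chase 'b': 0 ⇒ 16;  out={5}∪out(16)={5}
  fail(3) 'eea': from fail(2)=1 chase 'a': 1 ⇒ 7;  out=∅∪out(7)=∅
  fail(8) 'eac': from fail(7)=0 chase 'c': 0 ⇒ 14;  out=∅∪out(14)=∅
  fail(13) 'deb': from fail(12)=1 chase 'b': 1 ⇒ 22;  out={2}∪out(22)={2,5}
  fail(18) 'bee': from fail(17)=1 chase 'e': 1 ⇒ 2;  out=∅∪out(2)=∅
  fail(4) 'eeaa': from fail(3)=7 chase 'a': 7→0 ⇒ 0;  out=∅∪out(0)=∅
  fail(9) 'eaca': from fail(8)=14 chase 'a': 14→0 ⇒ 0;  out=∅∪out(0)=∅
  fail(19) 'beec': from fail(18)=2 chase 'c': 2→1→0 ⇒ 14;  out=∅∪out(14)=∅
  fail(5) 'eeaae': from fail(4)=0 chase 'e': 0 ⇒ 1;  out=∅∪out(1)=∅
  fail(10) 'eacae': from fail(9)=0 chase 'e': 0 ⇒ 1;  out={1}∪out(1)={1}
  fail(20) 'beece': from fail(19)=14 chase 'e': 14→0 ⇒ 1;  out=∅∪out(1)=∅
  fail(6) 'eeaaec': from fail(5)=1 chase 'c': 1→0 ⇒ 14;  out={0}∪out(14)={0}
  fail(21) 'beeceb': from fail(20)=1 chase 'b': 1 ⇒ 22;  out={4}∪out(22)={4,5}

Text stream:
i=0 'a': node 0→0
i=1 'b': node 0→16
i=2 'e': node 16→17
i=3 'e': node 17→18
i=4 'a': node 18→3 (via fail)
i=5 'a': node 3→4
i=6 'e': node 4→5
i=7 'c': node 5→6  ** P0@[2:7]
i=8 'd': node 6→11 (via fail)
i=9 'e': node 11→12
i=10 'e': node 12→2 (via fail)
i=11 'a': node 2→3
i=12 'c': node 3→8 (via fail)
i=13 'a': node 8→9
i=14 'e': node 9→10  ** P1@[10:14]
i=15 'b': node 10→22 (via fail)  ** P5@[14:15]
i=16 'b': node 22→16 (via fail)
i=17 'e': node 16→17
i=18 'e': node 17→18
i=19 'c': node 18→19
i=20 'e': node 19→20
i=21 'b': node 20→21  ** P4@[16:21],P5@[20:21]

Matches: [[7,0],[14,1],[15,5],[21,4],[21,5]]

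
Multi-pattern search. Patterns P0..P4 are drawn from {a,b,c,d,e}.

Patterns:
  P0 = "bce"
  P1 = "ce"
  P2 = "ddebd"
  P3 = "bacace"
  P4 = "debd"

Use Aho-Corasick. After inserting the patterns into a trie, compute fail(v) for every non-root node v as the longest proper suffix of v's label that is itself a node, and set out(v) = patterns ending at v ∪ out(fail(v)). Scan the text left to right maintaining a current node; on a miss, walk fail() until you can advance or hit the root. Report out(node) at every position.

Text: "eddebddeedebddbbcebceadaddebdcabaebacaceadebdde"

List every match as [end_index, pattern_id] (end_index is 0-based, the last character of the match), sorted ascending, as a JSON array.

Construct AC machine:
Trie nodes:
  0='ε' goto b→1 c→4 d→6
  1='b' goto a→11 c→2
  2='bc' goto e→3
  3='bce' goto ·  ←P0
  4='c' goto e→5
  5='ce' goto ·  ←P1
  6='d' goto d→7 e→16
  7='dd' goto e→8
  8='dde' goto b→9
  9='ddeb' goto d→10
  10='ddebd' goto ·  ←P2
  11='ba' goto c→12
  12='bac' goto a→13
  13='baca' goto c→14
  14='bacac' goto e→15
  15='bacace' goto ·  ←P3
  16='de' goto b→17
  17='deb' goto d→18
  18='debd' goto ·  ←P4

Failure links (BFS by depth):
  fail(1) 'b': from fail(0)=0 chase 'b': 0 ⇒ 0;  out=∅∪out(0)=∅
  fail(4) 'c': from fail(0)=0 chase 'c': 0 ⇒ 0;  out=∅∪out(0)=∅
  fail(6) 'd': from fail(0)=0 chase 'd': 0 ⇒ 0;  out=∅∪out(0)=∅
  fail(2) 'bc': from fail(1)=0 chase 'c': 0 ⇒ 4;  out=∅∪out(4)=∅
  fail(5) 'ce': from fail(4)=0 chase 'e': 0 ⇒ 0;  out={1}∪out(0)={1}
  fail(7) 'dd': from fail(6)=0 chase 'd': 0 ⇒ 6;  out=∅∪out(6)=∅
  fail(11) 'ba': from fail(1)=0 chase 'a': 0 ⇒ 0;  out=∅∪out(0)=∅
  fail(16) 'de': from fail(6)=0 chase 'e': 0 ⇒ 0;  out=∅∪out(0)=∅
  fail(3) 'bce': from fail(2)=4 chase 'e': 4 ⇒ 5;  out={0}∪out(5)={0,1}
  fail(8) 'dde': from fail(7)=6 chase 'e': 6 ⇒ 16;  out=∅∪out(16)=∅
  fail(12) 'bac': from fail(11)=0 chase 'c': 0 ⇒ 4;  out=∅∪out(4)=∅
  fail(17) 'deb': from fail(16)=0 chase 'b': 0 ⇒ 1;  out=∅∪out(1)=∅
  fail(9) 'ddeb': from fail(8)=16 chase 'b': 16 ⇒ 17;  out=∅∪out(17)=∅
  fail(13) 'baca': from fail(12)=4 chase 'a': 4→0 ⇒ 0;  out=∅∪out(0)=∅
  fail(18) 'debd': from fail(17)=1 chase 'd': 1→0 ⇒ 6;  out={4}∪out(6)={4}
  fail(10) 'ddebd': from fail(9)=17 chase 'd': 17 ⇒ 18;  out={2}∪out(18)={2,4}
  fail(14) 'bacac': from fail(13)=0 chase 'c': 0 ⇒ 4;  out=∅∪out(4)=∅
  fail(15) 'bacace': from fail(14)=4 chase 'e': 4 ⇒ 5;  out={3}∪out(5)={1,3}

Scan:
pos 0 'e': at 0
pos 1 'd': at 6
pos 2 'd': at 7
pos 3 'e': at 8
pos 4 'b': at 9
pos 5 'd': at 10  emit P2@[1:5],P4@[2:5]
pos 6 'd': at 7 (via fail)
pos 7 'e': at 8
pos 8 'e': at 0 (via fail)
pos 9 'd': at 6
pos 10 'e': at 16
pos 11 'b': at 17
pos 12 'd': at 18  emit P4@[9:12]
pos 13 'd': at 7 (via fail)
pos 14 'b': at 1 (via fail)
pos 15 'b': at 1 (via fail)
pos 16 'c': at 2
pos 17 'e': at 3  emit P0@[15:17],P1@[16:17]
pos 18 'b': at 1 (via fail)
pos 19 'c': at 2
pos 20 'e': at 3  emit P0@[18:20],P1@[19:20]
pos 21 'a': at 0 (via fail)
pos 22 'd': at 6
pos 23 'a': at 0 (via fail)
pos 24 'd': at 6
pos 25 'd': at 7
pos 26 'e': at 8
pos 27 'b': at 9
pos 28 'd': at 10  emit P2@[24:28],P4@[25:28]
pos 29 'c': at 4 (via fail)
pos 30 'a': at 0 (via fail)
pos 31 'b': at 1
pos 32 'a': at 11
pos 33 'e': at 0 (via fail)
pos 34 'b': at 1
pos 35 'a': at 11
pos 36 'c': at 12
pos 37 'a': at 13
pos 38 'c': at 14
pos 39 'e': at 15  emit P1@[38:39],P3@[34:39]
pos 40 'a': at 0 (via fail)
pos 41 'd': at 6
pos 42 'e': at 16
pos 43 'b': at 17
pos 44 'd': at 18  emit P4@[41:44]
pos 45 'd': at 7 (via fail)
pos 46 'e': at 8

All matches (sorted): [[5,2],[5,4],[12,4],[17,0],[17,1],[20,0],[20,1],[28,2],[28,4],[39,1],[39,3],[44,4]]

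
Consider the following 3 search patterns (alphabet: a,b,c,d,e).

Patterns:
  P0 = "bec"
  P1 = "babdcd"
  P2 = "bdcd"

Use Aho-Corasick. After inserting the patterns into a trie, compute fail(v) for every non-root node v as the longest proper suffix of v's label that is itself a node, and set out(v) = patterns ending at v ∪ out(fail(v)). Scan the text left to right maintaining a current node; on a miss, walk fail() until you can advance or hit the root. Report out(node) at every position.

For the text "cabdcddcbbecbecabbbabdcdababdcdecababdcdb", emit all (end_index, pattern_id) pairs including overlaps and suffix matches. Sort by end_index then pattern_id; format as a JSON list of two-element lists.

Build:
Trie (insert patterns):
  0='ε' goto b→1
  1='b' goto a→4 d→9 e→2
  2='be' goto c→3
  3='bec' goto ·  ←P0
  4='ba' goto b→5
  5='bab' goto d→6
  6='babd' goto c→7
  7='babdc' goto d→8
  8='babdcd' goto ·  ←P1
  9='bd' goto c→10
  10='bdc' goto d→11
  11='bdcd' goto ·  ←P2

Failure links (BFS by depth):
  n1('b'): parent n0 fail=0; on 'b' 0 → fail=0;  out ∅∪∅=∅
  n2('be'): parent n1 fail=0; on 'e' 0 → fail=0;  out ∅∪∅=∅
  n4('ba'): parent n1 fail=0; on 'a' 0 → fail=0;  out ∅∪∅=∅
  n9('bd'): parent n1 fail=0; on 'd' 0 → fail=0;  out ∅∪∅=∅
  n3('bec'): parent n2 fail=0; on 'c' 0 → fail=0;  out {0}∪∅={0}
  n5('bab'): parent n4 fail=0; on 'b' 0 → fail=1;  out ∅∪∅=∅
  n10('bdc'): parent n9 fail=0; on 'c' 0 → fail=0;  out ∅∪∅=∅
  n6('babd'): parent n5 fail=1; on 'd' 1 → fail=9;  out ∅∪∅=∅
  n11('bdcd'): parent n10 fail=0; on 'd' 0 → fail=0;  out {2}∪∅={2}
  n7('babdc'): parent n6 fail=9; on 'c' 9 → fail=10;  out ∅∪∅=∅
  n8('babdcd'): parent n7 fail=10; on 'd' 10 → fail=11;  out {1}∪{2}={1,2}

Run:
i=0 'c': node 0→0
i=1 'a': node 0→0
i=2 'b': node 0→1
i=3 'd': node 1→9
i=4 'c': node 9→10
i=5 'd': node 10→11  emit P2@[2:5]
i=6 'd': node 11→0 (via fail)
i=7 'c': node 0→0
i=8 'b': node 0→1
i=9 'b': node 1→1 (via fail)
i=10 'e': node 1→2
i=11 'c': node 2→3  emit P0@[9:11]
i=12 'b': node 3→1 (via fail)
i=13 'e': node 1→2
i=14 'c': node 2→3  emit P0@[12:14]
i=15 'a': node 3→0 (via fail)
i=16 'b': node 0→1
i=17 'b': node 1→1 (via fail)
i=18 'b': node 1→1 (via fail)
i=19 'a': node 1→4
i=20 'b': node 4→5
i=21 'd': node 5→6
i=22 'c': node 6→7
i=23 'd': node 7→8  emit P1@[18:23],P2@[20:23]
i=24 'a': node 8→0 (via fail)
i=25 'b': node 0→1
i=26 'a': node 1→4
i=27 'b': node 4→5
i=28 'd': node 5→6
i=29 'c': node 6→7
i=30 'd': node 7→8  emit P1@[25:30],P2@[27:30]
i=31 'e': node 8→0 (via fail)
i=32 'c': node 0→0
i=33 'a': node 0→0
i=34 'b': node 0→1
i=35 'a': node 1→4
i=36 'b': node 4→5
i=37 'd': node 5→6
i=38 'c': node 6→7
i=39 'd': node 7→8  emit P1@[34:39],P2@[36:39]
i=40 'b': node 8→1 (via fail)

Result: [[5,2],[11,0],[14,0],[23,1],[23,2],[30,1],[30,2],[39,1],[39,2]]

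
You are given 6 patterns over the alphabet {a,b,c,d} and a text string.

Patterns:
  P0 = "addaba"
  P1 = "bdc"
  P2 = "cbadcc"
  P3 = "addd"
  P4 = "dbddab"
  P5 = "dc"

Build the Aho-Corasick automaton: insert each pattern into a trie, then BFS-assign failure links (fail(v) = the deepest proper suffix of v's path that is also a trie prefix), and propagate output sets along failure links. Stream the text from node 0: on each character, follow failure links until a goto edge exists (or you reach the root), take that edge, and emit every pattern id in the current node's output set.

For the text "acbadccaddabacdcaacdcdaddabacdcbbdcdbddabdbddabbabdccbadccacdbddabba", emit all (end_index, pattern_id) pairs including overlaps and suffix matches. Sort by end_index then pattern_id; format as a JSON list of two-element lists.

Construct AC machine:
Trie (insert patterns):
  0='ε' goto a→1 b→7 c→10 d→17
  1='a' goto d→2
  2='ad' goto d→3
  3='add' goto a→4 d→16
  4='adda' goto b→5
  5='addab' goto a→6
  6='addaba' goto ·  [P0 ends]
  7='b' goto d→8
  8='bd' goto c→9
  9='bdc' goto ·  [P1 ends]
  10='c' goto b→11
  11='cb' goto a→12
  12='cba' goto d→13
  13='cbad' goto c→14
  14='cbadc' goto c→15
  15='cbadcc' goto ·  [P2 ends]
  16='addd' goto ·  [P3 ends]
  17='d' goto b→18 c→23
  18='db' goto d→19
  19='dbd' goto d→20
  20='dbdd' goto a→21
  21='dbdda' goto b→22
  22='dbddab' goto ·  [P4 ends]
  23='dc' goto ·  [P5 ends]

Failure links (BFS by depth):
  fail(1) 'a': from fail(0)=0 chase 'a': 0 ⇒ 0;  out=∅∪out(0)=∅
  fail(7) 'b': from fail(0)=0 chase 'b': 0 ⇒ 0;  out=∅∪out(0)=∅
  fail(10) 'c': from fail(0)=0 chase 'c': 0 ⇒ 0;  out=∅∪out(0)=∅
  fail(17) 'd': from fail(0)=0 chase 'd': 0 ⇒ 0;  out=∅∪out(0)=∅
  fail(2) 'ad': from fail(1)=0 chase 'd': 0 ⇒ 17;  out=∅∪out(17)=∅
  fail(8) 'bd': from fail(7)=0 chase 'd': 0 ⇒ 17;  out=∅∪out(17)=∅
  fail(11) 'cb': from fail(10)=0 chase 'b': 0 ⇒ 7;  out=∅∪out(7)=∅
  fail(18) 'db': from fail(17)=0 chase 'b': 0 ⇒ 7;  out=∅∪out(7)=∅
  fail(23) 'dc': from fail(17)=0 chase 'c': 0 ⇒ 10;  out={5}∪out(10)={5}
  fail(3) 'add': from fail(2)=17 chase 'd': 17→0 ⇒ 17;  out=∅∪out(17)=∅
  fail(9) 'bdc': from fail(8)=17 chase 'c': 17 ⇒ 23;  out={1}∪out(23)={1,5}
  fail(12) 'cba': from fail(11)=7 chase 'a': 7→0 ⇒ 1;  out=∅∪out(1)=∅
  fail(19) 'dbd': from fail(18)=7 chase 'd': 7 ⇒ 8;  out=∅∪out(8)=∅
  fail(4) 'adda': from fail(3)=17 chase 'a': 17→0 ⇒ 1;  out=∅∪out(1)=∅
  fail(13) 'cbad': from fail(12)=1 chase 'd': 1 ⇒ 2;  out=∅∪out(2)=∅
  fail(16) 'addd': from fail(3)=17 chase 'd': 17→0 ⇒ 17;  out={3}∪out(17)={3}
  fail(20) 'dbdd': from fail(19)=8 chase 'd': 8→17→0 ⇒ 17;  out=∅∪out(17)=∅
  fail(5) 'addab': from fail(4)=1 chase 'b': 1→0 ⇒ 7;  out=∅∪out(7)=∅
  fail(14) 'cbadc': from fail(13)=2 chase 'c': 2→17 ⇒ 23;  out=∅∪out(23)={5}
  fail(21) 'dbdda': from fail(20)=17 chase 'a': 17→0 ⇒ 1;  out=∅∪out(1)=∅
  fail(6) 'addaba': from fail(5)=7 chase 'a': 7→0 ⇒ 1;  out={0}∪out(1)={0}
  fail(15) 'cbadcc': from fail(14)=23 chase 'c': 23→10→0 ⇒ 10;  out={2}∪out(10)={2}
  fail(22) 'dbddab': from fail(21)=1 chase 'b': 1→0 ⇒ 7;  out={4}∪out(7)={4}

Run:
i=0 'a': node 0→1
i=1 'c': node 1→10 ·f
i=2 'b': node 10→11
i=3 'a': node 11→12
i=4 'd': node 12→13
i=5 'c': node 13→14  → match P5@[4:5]
i=6 'c': node 14→15  → match P2@[1:6]
i=7 'a': node 15→1 ·f
i=8 'd': node 1→2
i=9 'd': node 2→3
i=10 'a': node 3→4
i=11 'b': node 4→5
i=12 'a': node 5→6  → match P0@[7:12]
i=13 'c': node 6→10 ·f
i=14 'd': node 10→17 ·f
i=15 'c': node 17→23  → match P5@[14:15]
i=16 'a': node 23→1 ·f
i=17 'a': node 1→1 ·f
i=18 'c': node 1→10 ·f
i=19 'd': node 10→17 ·f
i=20 'c': node 17→23  → match P5@[19:20]
i=21 'd': node 23→17 ·f
i=22 'a': node 17→1 ·f
i=23 'd': node 1→2
i=24 'd': node 2→3
i=25 'a': node 3→4
i=26 'b': node 4→5
i=27 'a': node 5→6  → match P0@[22:27]
i=28 'c': node 6→10 ·f
i=29 'd': node 10→17 ·f
i=30 'c': node 17→23  → match P5@[29:30]
i=31 'b': node 23→11 ·f
i=32 'b': node 11→7 ·f
i=33 'd': node 7→8
i=34 'c': node 8→9  → match P1@[32:34],P5@[33:34]
i=35 'd': node 9→17 ·f
i=36 'b': node 17→18
i=37 'd': node 18→19
i=38 'd': node 19→20
i=39 'a': node 20→21
i=40 'b': node 21→22  → match P4@[35:40]
i=41 'd': node 22→8 ·f
i=42 'b': node 8→18 ·f
i=43 'd': node 18→19
i=44 'd': node 19→20
i=45 'a': node 20→21
i=46 'b': node 21→22  → match P4@[41:46]
i=47 'b': node 22→7 ·f
i=48 'a': node 7→1 ·f
i=49 'b': node 1→7 ·f
i=50 'd': node 7→8
i=51 'c': node 8→9  → match P1@[49:51],P5@[50:51]
i=52 'c': node 9→10 ·f
i=53 'b': node 10→11
i=54 'a': node 11→12
i=55 'd': node 12→13
i=56 'c': node 13→14  → match P5@[55:56]
i=57 'c': node 14→15  → match P2@[52:57]
i=58 'a': node 15→1 ·f
i=59 'c': node 1→10 ·f
i=60 'd': node 10→17 ·f
i=61 'b': node 17→18
i=62 'd': node 18→19
i=63 'd': node 19→20
i=64 'a': node 20→21
i=65 'b': node 21→22  → match P4@[60:65]
i=66 'b': node 22→7 ·f
i=67 'a': node 7→1 ·f

All matches (sorted): [[5,5],[6,2],[12,0],[15,5],[20,5],[27,0],[30,5],[34,1],[34,5],[40,4],[46,4],[51,1],[51,5],[56,5],[57,2],[65,4]]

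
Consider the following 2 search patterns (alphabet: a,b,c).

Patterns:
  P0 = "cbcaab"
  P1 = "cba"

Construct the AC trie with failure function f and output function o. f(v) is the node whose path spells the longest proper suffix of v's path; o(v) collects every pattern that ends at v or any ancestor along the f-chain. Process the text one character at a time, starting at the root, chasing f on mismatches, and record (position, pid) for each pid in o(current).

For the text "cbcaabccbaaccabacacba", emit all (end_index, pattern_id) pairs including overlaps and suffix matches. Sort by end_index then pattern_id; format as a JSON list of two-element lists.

Build automaton:
Trie (insert patterns):
  n0 'ε': c→1
  n1 'c': b→2
  n2 'cb': a→7 c→3
  n3 'cbc': a→4
  n4 'cbca': a→5
  n5 'cbcaa': b→6
  n6 'cbcaab': ·  [P0 ends]
  n7 'cba': ·  [P1 ends]

BFS fail/out derivation:
  fail(1) 'c': from fail(0)=0 chase 'c': 0 ⇒ 0;  out=∅∪out(0)=∅
  fail(2) 'cb': from fail(1)=0 chase 'b': 0 ⇒ 0;  out=∅∪out(0)=∅
  fail(3) 'cbc': from fail(2)=0 chase 'c': 0 ⇒ 1;  out=∅∪out(1)=∅
  fail(7) 'cba': from fail(2)=0 chase 'a': 0 ⇒ 0;  out={1}∪out(0)={1}
  fail(4) 'cbca': from fail(3)=1 chase 'a': 1→0 ⇒ 0;  out=∅∪out(0)=∅
  fail(5) 'cbcaa': from fail(4)=0 chase 'a': 0 ⇒ 0;  out=∅∪out(0)=∅
  fail(6) 'cbcaab': from fail(5)=0 chase 'b': 0 ⇒ 0;  out={0}∪out(0)={0}

Scan:
i=0 'c': node 0→1
i=1 'b': node 1→2
i=2 'c': node 2→3
i=3 'a': node 3→4
i=4 'a': node 4→5
i=5 'b': node 5→6  emit P0@[0:5]
i=6 'c': node 6→1 (via fail)
i=7 'c': node 1→1 (via fail)
i=8 'b': node 1→2
i=9 'a': node 2→7  emit P1@[7:9]
i=10 'a': node 7→0 (via fail)
i=11 'c': node 0→1
i=12 'c': node 1→1 (via fail)
i=13 'a': node 1→0 (via fail)
i=14 'b': node 0→0
i=15 'a': node 0→0
i=16 'c': node 0→1
i=17 'a': node 1→0 (via fail)
i=18 'c': node 0→1
i=19 'b': node 1→2
i=20 'a': node 2→7  emit P1@[18:20]

Matches: [[5,0],[9,1],[20,1]]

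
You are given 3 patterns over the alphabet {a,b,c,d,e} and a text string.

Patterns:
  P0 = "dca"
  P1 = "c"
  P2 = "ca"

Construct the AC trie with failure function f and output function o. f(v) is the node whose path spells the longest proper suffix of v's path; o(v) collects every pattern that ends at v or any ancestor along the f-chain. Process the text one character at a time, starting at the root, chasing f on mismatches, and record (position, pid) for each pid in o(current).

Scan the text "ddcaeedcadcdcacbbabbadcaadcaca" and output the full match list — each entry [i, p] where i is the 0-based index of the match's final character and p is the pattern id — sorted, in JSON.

Build:
Trie nodes:
  n0 'ε': c→4 d→1
  n1 'd': c→2
  n2 'dc': a→3
  n3 'dca': ·  [P0 ends]
  n4 'c': a→5  [P1 ends]
  n5 'ca': ·  [P2 ends]

Failure links (BFS by depth):
  n1('d'): parent n0 fail=0; on 'd' 0 → fail=0;  out ∅∪∅=∅
  n4('c'): parent n0 fail=0; on 'c' 0 → fail=0;  out {1}∪∅={1}
  n2('dc'): parent n1 fail=0; on 'c' 0 → fail=4;  out ∅∪{1}={1}
  n5('ca'): parent n4 fail=0; on 'a' 0 → fail=0;  out {2}∪∅={2}
  n3('dca'): parent n2 fail=4; on 'a' 4 → fail=5;  out {0}∪{2}={0,2}

Run:
pos 0 'd': at 1
pos 1 'd': at 1 (fail-walked)
pos 2 'c': at 2  → match P1@[2:2]
pos 3 'a': at 3  → match P0@[1:3],P2@[2:3]
pos 4 'e': at 0 (fail-walked)
pos 5 'e': at 0
pos 6 'd': at 1
pos 7 'c': at 2  → match P1@[7:7]
pos 8 'a': at 3  → match P0@[6:8],P2@[7:8]
pos 9 'd': at 1 (fail-walked)
pos 10 'c': at 2  → match P1@[10:10]
pos 11 'd': at 1 (fail-walked)
pos 12 'c': at 2  → match P1@[12:12]
pos 13 'a': at 3  → match P0@[11:13],P2@[12:13]
pos 14 'c': at 4 (fail-walked)  → match P1@[14:14]
pos 15 'b': at 0 (fail-walked)
pos 16 'b': at 0
pos 17 'a': at 0
pos 18 'b': at 0
pos 19 'b': at 0
pos 20 'a': at 0
pos 21 'd': at 1
pos 22 'c': at 2  → match P1@[22:22]
pos 23 'a': at 3  → match P0@[21:23],P2@[22:23]
pos 24 'a': at 0 (fail-walked)
pos 25 'd': at 1
pos 26 'c': at 2  → match P1@[26:26]
pos 27 'a': at 3  → match P0@[25:27],P2@[26:27]
pos 28 'c': at 4 (fail-walked)  → match P1@[28:28]
pos 29 'a': at 5  → match P2@[28:29]

Result: [[2,1],[3,0],[3,2],[7,1],[8,0],[8,2],[10,1],[12,1],[13,0],[13,2],[14,1],[22,1],[23,0],[23,2],[26,1],[27,0],[27,2],[28,1],[29,2]]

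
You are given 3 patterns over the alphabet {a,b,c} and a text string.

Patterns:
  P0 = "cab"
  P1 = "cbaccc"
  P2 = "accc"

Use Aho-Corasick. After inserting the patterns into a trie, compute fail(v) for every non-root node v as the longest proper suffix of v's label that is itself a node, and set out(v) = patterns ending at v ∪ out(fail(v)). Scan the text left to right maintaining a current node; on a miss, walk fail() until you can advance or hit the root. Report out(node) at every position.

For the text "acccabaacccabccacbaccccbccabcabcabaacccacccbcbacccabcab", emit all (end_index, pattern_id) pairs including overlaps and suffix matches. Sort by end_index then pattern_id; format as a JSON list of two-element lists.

Build automaton:
Trie (insert patterns):
  0='ε' goto a→9 c→1
  1='c' goto a→2 b→4
  2='ca' goto b→3
  3='cab' goto ·  [P0 ends]
  4='cb' goto a→5
  5='cba' goto c→6
  6='cbac' goto c→7
  7='cbacc' goto c→8
  8='cbaccc' goto ·  [P1 ends]
  9='a' goto c→10
  10='ac' goto c→11
  11='acc' goto c→12
  12='accc' goto ·  [P2 ends]

Failure links (BFS by depth):
  n1('c'): parent n0 fail=0; on 'c' 0 → fail=0;  out ∅∪∅=∅
  n9('a'): parent n0 fail=0; on 'a' 0 → fail=0;  out ∅∪∅=∅
  n2('ca'): parent n1 fail=0; on 'a' 0 → fail=9;  out ∅∪∅=∅
  n4('cb'): parent n1 fail=0; on 'b' 0 → fail=0;  out ∅∪∅=∅
  n10('ac'): parent n9 fail=0; on 'c' 0 → fail=1;  out ∅∪∅=∅
  n3('cab'): parent n2 fail=9; on 'b' 9→0 → fail=0;  out {0}∪∅={0}
  n5('cba'): parent n4 fail=0; on 'a' 0 → fail=9;  out ∅∪∅=∅
  n11('acc'): parent n10 fail=1; on 'c' 1→0 → fail=1;  out ∅∪∅=∅
  n6('cbac'): parent n5 fail=9; on 'c' 9 → fail=10;  out ∅∪∅=∅
  n12('accc'): parent n11 fail=1; on 'c' 1→0 → fail=1;  out {2}∪∅={2}
  n7('cbacc'): parent n6 fail=10; on 'c' 10 → fail=11;  out ∅∪∅=∅
  n8('cbaccc'): parent n7 fail=11; on 'c' 11 → fail=12;  out {1}∪{2}={1,2}

Run:
[0] read 'a'  n0⇒n9
[1] read 'c'  n9⇒n10
[2] read 'c'  n10⇒n11
[3] read 'c'  n11⇒n12  ** P2@[0:3]
[4] read 'a'  n12⇒n2 (via fail)
[5] read 'b'  n2⇒n3  ** P0@[3:5]
[6] read 'a'  n3⇒n9 (via fail)
[7] read 'a'  n9⇒n9 (via fail)
[8] read 'c'  n9⇒n10
[9] read 'c'  n10⇒n11
[10] read 'c'  n11⇒n12  ** P2@[7:10]
[11] read 'a'  n12⇒n2 (via fail)
[12] read 'b'  n2⇒n3  ** P0@[10:12]
[13] read 'c'  n3⇒n1 (via fail)
[14] read 'c'  n1⇒n1 (via fail)
[15] read 'a'  n1⇒n2
[16] read 'c'  n2⇒n10 (via fail)
[17] read 'b'  n10⇒n4 (via fail)
[18] read 'a'  n4⇒n5
[19] read 'c'  n5⇒n6
[20] read 'c'  n6⇒n7
[21] read 'c'  n7⇒n8  ** P1@[16:21],P2@[18:21]
[22] read 'c'  n8⇒n1 (via fail)
[23] read 'b'  n1⇒n4
[24] read 'c'  n4⇒n1 (via fail)
[25] read 'c'  n1⇒n1 (via fail)
[26] read 'a'  n1⇒n2
[27] read 'b'  n2⇒n3  ** P0@[25:27]
[28] read 'c'  n3⇒n1 (via fail)
[29] read 'a'  n1⇒n2
[30] read 'b'  n2⇒n3  ** P0@[28:30]
[31] read 'c'  n3⇒n1 (via fail)
[32] read 'a'  n1⇒n2
[33] read 'b'  n2⇒n3  ** P0@[31:33]
[34] read 'a'  n3⇒n9 (via fail)
[35] read 'a'  n9⇒n9 (via fail)
[36] read 'c'  n9⇒n10
[37] read 'c'  n10⇒n11
[38] read 'c'  n11⇒n12  ** P2@[35:38]
[39] read 'a'  n12⇒n2 (via fail)
[40] read 'c'  n2⇒n10 (via fail)
[41] read 'c'  n10⇒n11
[42] read 'c'  n11⇒n12  ** P2@[39:42]
[43] read 'b'  n12⇒n4 (via fail)
[44] read 'c'  n4⇒n1 (via fail)
[45] read 'b'  n1⇒n4
[46] read 'a'  n4⇒n5
[47] read 'c'  n5⇒n6
[48] read 'c'  n6⇒n7
[49] read 'c'  n7⇒n8  ** P1@[44:49],P2@[46:49]
[50] read 'a'  n8⇒n2 (via fail)
[51] read 'b'  n2⇒n3  ** P0@[49:51]
[52] read 'c'  n3⇒n1 (via fail)
[53] read 'a'  n1⇒n2
[54] read 'b'  n2⇒n3  ** P0@[52:54]

Result: [[3,2],[5,0],[10,2],[12,0],[21,1],[21,2],[27,0],[30,0],[33,0],[38,2],[42,2],[49,1],[49,2],[51,0],[54,0]]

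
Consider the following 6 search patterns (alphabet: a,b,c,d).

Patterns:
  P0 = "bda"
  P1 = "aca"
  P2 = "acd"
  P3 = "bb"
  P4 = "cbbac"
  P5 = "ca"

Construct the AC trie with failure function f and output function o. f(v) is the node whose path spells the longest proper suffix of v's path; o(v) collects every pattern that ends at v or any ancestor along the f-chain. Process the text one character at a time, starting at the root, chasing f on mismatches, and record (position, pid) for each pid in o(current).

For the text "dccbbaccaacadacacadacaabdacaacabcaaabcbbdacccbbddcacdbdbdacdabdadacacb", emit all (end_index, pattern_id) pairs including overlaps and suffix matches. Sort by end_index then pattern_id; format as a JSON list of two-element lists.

Build:
Trie nodes:
  0='ε' goto a→4 b→1 c→9
  1='b' goto b→8 d→2
  2='bd' goto a→3
  3='bda' goto ·  ←P0
  4='a' goto c→5
  5='ac' goto a→6 d→7
  6='aca' goto ·  ←P1
  7='acd' goto ·  ←P2
  8='bb' goto ·  ←P3
  9='c' goto a→14 b→10
  10='cb' goto b→11
  11='cbb' goto a→12
  12='cbba' goto c→13
  13='cbbac' goto ·  ←P4
  14='ca' goto ·  ←P5

BFS fail/out derivation:
  n1('b'): parent n0 fail=0; on 'b' 0 → fail=0;  out ∅∪∅=∅
  n4('a'): parent n0 fail=0; on 'a' 0 → fail=0;  out ∅∪∅=∅
  n9('c'): parent n0 fail=0; on 'c' 0 → fail=0;  out ∅∪∅=∅
  n2('bd'): parent n1 fail=0; on 'd' 0 → fail=0;  out ∅∪∅=∅
  n5('ac'): parent n4 fail=0; on 'c' 0 → fail=9;  out ∅∪∅=∅
  n8('bb'): parent n1 fail=0; on 'b' 0 → fail=1;  out {3}∪∅={3}
  n10('cb'): parent n9 fail=0; on 'b' 0 → fail=1;  out ∅∪∅=∅
  n14('ca'): parent n9 fail=0; on 'a' 0 → fail=4;  out {5}∪∅={5}
  n3('bda'): parent n2 fail=0; on 'a' 0 → fail=4;  out {0}∪∅={0}
  n6('aca'): parent n5 fail=9; on 'a' 9 → fail=14;  out {1}∪{5}={1,5}
  n7('acd'): parent n5 fail=9; on 'd' 9→0 → fail=0;  out {2}∪∅={2}
  n11('cbb'): parent n10 fail=1; on 'b' 1 → fail=8;  out ∅∪{3}={3}
  n12('cbba'): parent n11 fail=8; on 'a' 8→1→0 → fail=4;  out ∅∪∅=∅
  n13('cbbac'): parent n12 fail=4; on 'c' 4 → fail=5;  out {4}∪∅={4}

Text stream:
i=0 'd': node 0→0
i=1 'c': node 0→9
i=2 'c': node 9→9 ·f
i=3 'b': node 9→10
i=4 'b': node 10→11  emit P3@[3:4]
i=5 'a': node 11→12
i=6 'c': node 12→13  emit P4@[2:6]
i=7 'c': node 13→9 ·f
i=8 'a': node 9→14  emit P5@[7:8]
i=9 'a': node 14→4 ·f
i=10 'c': node 4→5
i=11 'a': node 5→6  emit P1@[9:11],P5@[10:11]
i=12 'd': node 6→0 ·f
i=13 'a': node 0→4
i=14 'c': node 4→5
i=15 'a': node 5→6  emit P1@[13:15],P5@[14:15]
i=16 'c': node 6→5 ·f
i=17 'a': node 5→6  emit P1@[15:17],P5@[16:17]
i=18 'd': node 6→0 ·f
i=19 'a': node 0→4
i=20 'c': node 4→5
i=21 'a': node 5→6  emit P1@[19:21],P5@[20:21]
i=22 'a': node 6→4 ·f
i=23 'b': node 4→1 ·f
i=24 'd': node 1→2
i=25 'a': node 2→3  emit P0@[23:25]
i=26 'c': node 3→5 ·f
i=27 'a': node 5→6  emit P1@[25:27],P5@[26:27]
i=28 'a': node 6→4 ·f
i=29 'c': node 4→5
i=30 'a': node 5→6  emit P1@[28:30],P5@[29:30]
i=31 'b': node 6→1 ·f
i=32 'c': node 1→9 ·f
i=33 'a': node 9→14  emit P5@[32:33]
i=34 'a': node 14→4 ·f
i=35 'a': node 4→4 ·f
i=36 'b': node 4→1 ·f
i=37 'c': node 1→9 ·f
i=38 'b': node 9→10
i=39 'b': node 10→11  emit P3@[38:39]
i=40 'd': node 11→2 ·f
i=41 'a': node 2→3  emit P0@[39:41]
i=42 'c': node 3→5 ·f
i=43 'c': node 5→9 ·f
i=44 'c': node 9→9 ·f
i=45 'b': node 9→10
i=46 'b': node 10→11  emit P3@[45:46]
i=47 'd': node 11→2 ·f
i=48 'd': node 2→0 ·f
i=49 'c': node 0→9
i=50 'a': node 9→14  emit P5@[49:50]
i=51 'c': node 14→5 ·f
i=52 'd': node 5→7  emit P2@[50:52]
i=53 'b': node 7→1 ·f
i=54 'd': node 1→2
i=55 'b': node 2→1 ·f
i=56 'd': node 1→2
i=57 'a': node 2→3  emit P0@[55:57]
i=58 'c': node 3→5 ·f
i=59 'd': node 5→7  emit P2@[57:59]
i=60 'a': node 7→4 ·f
i=61 'b': node 4→1 ·f
i=62 'd': node 1→2
i=63 'a': node 2→3  emit P0@[61:63]
i=64 'd': node 3→0 ·f
i=65 'a': node 0→4
i=66 'c': node 4→5
i=67 'a': node 5→6  emit P1@[65:67],P5@[66:67]
i=68 'c': node 6→5 ·f
i=69 'b': node 5→10 ·f

Matches: [[4,3],[6,4],[8,5],[11,1],[11,5],[15,1],[15,5],[17,1],[17,5],[21,1],[21,5],[25,0],[27,1],[27,5],[30,1],[30,5],[33,5],[39,3],[41,0],[46,3],[50,5],[52,2],[57,0],[59,2],[63,0],[67,1],[67,5]]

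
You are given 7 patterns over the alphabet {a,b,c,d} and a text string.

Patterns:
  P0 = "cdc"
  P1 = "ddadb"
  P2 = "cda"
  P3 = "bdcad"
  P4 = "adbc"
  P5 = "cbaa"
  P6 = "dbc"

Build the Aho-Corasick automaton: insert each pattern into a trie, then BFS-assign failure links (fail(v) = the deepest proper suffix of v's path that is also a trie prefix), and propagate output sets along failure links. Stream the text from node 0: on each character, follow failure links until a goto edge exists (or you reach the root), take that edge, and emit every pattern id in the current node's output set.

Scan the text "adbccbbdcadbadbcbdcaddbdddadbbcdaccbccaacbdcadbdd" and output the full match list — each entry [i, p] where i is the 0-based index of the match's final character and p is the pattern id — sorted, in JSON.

Build:
Trie (insert patterns):
  n0 'ε': a→15 b→10 c→1 d→4
  n1 'c': b→19 d→2
  n2 'cd': a→9 c→3
  n3 'cdc': ·  [P0 ends]
  n4 'd': b→22 d→5
  n5 'dd': a→6
  n6 'dda': d→7
  n7 'ddad': b→8
  n8 'ddadb': ·  [P1 ends]
  n9 'cda': ·  [P2 ends]
  n10 'b': d→11
  n11 'bd': c→12
  n12 'bdc': a→13
  n13 'bdca': d→14
  n14 'bdcad': ·  [P3 ends]
  n15 'a': d→16
  n16 'ad': b→17
  n17 'adb': c→18
  n18 'adbc': ·  [P4 ends]
  n19 'cb': a→20
  n20 'cba': a→21
  n21 'cbaa': ·  [P5 ends]
  n22 'db': c→23
  n23 'dbc': ·  [P6 ends]

BFS fail/out derivation:
  n1('c'): parent n0 fail=0; on 'c' 0 → fail=0;  out ∅∪∅=∅
  n4('d'): parent n0 fail=0; on 'd' 0 → fail=0;  out ∅∪∅=∅
  n10('b'): parent n0 fail=0; on 'b' 0 → fail=0;  out ∅∪∅=∅
  n15('a'): parent n0 fail=0; on 'a' 0 → fail=0;  out ∅∪∅=∅
  n2('cd'): parent n1 fail=0; on 'd' 0 → fail=4;  out ∅∪∅=∅
  n5('dd'): parent n4 fail=0; on 'd' 0 → fail=4;  out ∅∪∅=∅
  n11('bd'): parent n10 fail=0; on 'd' 0 → fail=4;  out ∅∪∅=∅
  n16('ad'): parent n15 fail=0; on 'd' 0 → fail=4;  out ∅∪∅=∅
  n19('cb'): parent n1 fail=0; on 'b' 0 → fail=10;  out ∅∪∅=∅
  n22('db'): parent n4 fail=0; on 'b' 0 → fail=10;  out ∅∪∅=∅
  n3('cdc'): parent n2 fail=4; on 'c' 4→0 → fail=1;  out {0}∪∅={0}
  n6('dda'): parent n5 fail=4; on 'a' 4→0 → fail=15;  out ∅∪∅=∅
  n9('cda'): parent n2 fail=4; on 'a' 4→0 → fail=15;  out {2}∪∅={2}
  n12('bdc'): parent n11 fail=4; on 'c' 4→0 → fail=1;  out ∅∪∅=∅
  n17('adb'): parent n16 fail=4; on 'b' 4 → fail=22;  out ∅∪∅=∅
  n20('cba'): parent n19 fail=10; on 'a' 10→0 → fail=15;  out ∅∪∅=∅
  n23('dbc'): parent n22 fail=10; on 'c' 10→0 → fail=1;  out {6}∪∅={6}
  n7('ddad'): parent n6 fail=15; on 'd' 15 → fail=16;  out ∅∪∅=∅
  n13('bdca'): parent n12 fail=1; on 'a' 1→0 → fail=15;  out ∅∪∅=∅
  n18('adbc'): parent n17 fail=22; on 'c' 22 → fail=23;  out {4}∪{6}={4,6}
  n21('cbaa'): parent n20 fail=15; on 'a' 15→0 → fail=15;  out {5}∪∅={5}
  n8('ddadb'): parent n7 fail=16; on 'b' 16 → fail=17;  out {1}∪∅={1}
  n14('bdcad'): parent n13 fail=15; on 'd' 15 → fail=16;  out {3}∪∅={3}

Text stream:
i=0 'a': node 0→15
i=1 'd': node 15→16
i=2 'b': node 16→17
i=3 'c': node 17→18  ** P4@[0:3],P6@[1:3]
i=4 'c': node 18→1 (fail-walked)
i=5 'b': node 1→19
i=6 'b': node 19→10 (fail-walked)
i=7 'd': node 10→11
i=8 'c': node 11→12
i=9 'a': node 12→13
i=10 'd': node 13→14  ** P3@[6:10]
i=11 'b': node 14→17 (fail-walked)
i=12 'a': node 17→15 (fail-walked)
i=13 'd': node 15→16
i=14 'b': node 16→17
i=15 'c': node 17→18  ** P4@[12:15],P6@[13:15]
i=16 'b': node 18→19 (fail-walked)
i=17 'd': node 19→11 (fail-walked)
i=18 'c': node 11→12
i=19 'a': node 12→13
i=20 'd': node 13→14  ** P3@[16:20]
i=21 'd': node 14→5 (fail-walked)
i=22 'b': node 5→22 (fail-walked)
i=23 'd': node 22→11 (fail-walked)
i=24 'd': node 11→5 (fail-walked)
i=25 'd': node 5→5 (fail-walked)
i=26 'a': node 5→6
i=27 'd': node 6→7
i=28 'b': node 7→8  ** P1@[24:28]
i=29 'b': node 8→10 (fail-walked)
i=30 'c': node 10→1 (fail-walked)
i=31 'd': node 1→2
i=32 'a': node 2→9  ** P2@[30:32]
i=33 'c': node 9→1 (fail-walked)
i=34 'c': node 1→1 (fail-walked)
i=35 'b': node 1→19
i=36 'c': node 19→1 (fail-walked)
i=37 'c': node 1→1 (fail-walked)
i=38 'a': node 1→15 (fail-walked)
i=39 'a': node 15→15 (fail-walked)
i=40 'c': node 15→1 (fail-walked)
i=41 'b': node 1→19
i=42 'd': node 19→11 (fail-walked)
i=43 'c': node 11→12
i=44 'a': node 12→13
i=45 'd': node 13→14  ** P3@[41:45]
i=46 'b': node 14→17 (fail-walked)
i=47 'd': node 17→11 (fail-walked)
i=48 'd': node 11→5 (fail-walked)

Matches: [[3,4],[3,6],[10,3],[15,4],[15,6],[20,3],[28,1],[32,2],[45,3]]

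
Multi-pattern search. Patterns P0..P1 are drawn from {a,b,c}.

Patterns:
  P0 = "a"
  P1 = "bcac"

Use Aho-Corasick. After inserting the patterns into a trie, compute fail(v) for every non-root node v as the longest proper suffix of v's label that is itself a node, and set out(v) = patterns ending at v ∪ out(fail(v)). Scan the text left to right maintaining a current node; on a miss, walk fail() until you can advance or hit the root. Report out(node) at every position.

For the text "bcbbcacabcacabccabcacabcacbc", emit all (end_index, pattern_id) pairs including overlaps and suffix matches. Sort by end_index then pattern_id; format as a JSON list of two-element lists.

Construct AC machine:
Trie (insert patterns):
  n0 'ε': a→1 b→2
  n1 'a': ·  [P0 ends]
  n2 'b': c→3
  n3 'bc': a→4
  n4 'bca': c→5
  n5 'bcac': ·  [P1 ends]

BFS fail/out derivation:
  fail(1) 'a': from fail(0)=0 chase 'a': 0 ⇒ 0;  out={0}∪out(0)={0}
  fail(2) 'b': from fail(0)=0 chase 'b': 0 ⇒ 0;  out=∅∪out(0)=∅
  fail(3) 'bc': from fail(2)=0 chase 'c': 0 ⇒ 0;  out=∅∪out(0)=∅
  fail(4) 'bca': from fail(3)=0 chase 'a': 0 ⇒ 1;  out=∅∪out(1)={0}
  fail(5) 'bcac': from fail(4)=1 chase 'c': 1→0 ⇒ 0;  out={1}∪out(0)={1}

Run:
pos 0 'b': at 2
pos 1 'c': at 3
pos 2 'b': at 2 (via fail)
pos 3 'b': at 2 (via fail)
pos 4 'c': at 3
pos 5 'a': at 4  ** P0@[5:5]
pos 6 'c': at 5  ** P1@[3:6]
pos 7 'a': at 1 (via fail)  ** P0@[7:7]
pos 8 'b': at 2 (via fail)
pos 9 'c': at 3
pos 10 'a': at 4  ** P0@[10:10]
pos 11 'c': at 5  ** P1@[8:11]
pos 12 'a': at 1 (via fail)  ** P0@[12:12]
pos 13 'b': at 2 (via fail)
pos 14 'c': at 3
pos 15 'c': at 0 (via fail)
pos 16 'a': at 1  ** P0@[16:16]
pos 17 'b': at 2 (via fail)
pos 18 'c': at 3
pos 19 'a': at 4  ** P0@[19:19]
pos 20 'c': at 5  ** P1@[17:20]
pos 21 'a': at 1 (via fail)  ** P0@[21:21]
pos 22 'b': at 2 (via fail)
pos 23 'c': at 3
pos 24 'a': at 4  ** P0@[24:24]
pos 25 'c': at 5  ** P1@[22:25]
pos 26 'b': at 2 (via fail)
pos 27 'c': at 3

Result: [[5,0],[6,1],[7,0],[10,0],[11,1],[12,0],[16,0],[19,0],[20,1],[21,0],[24,0],[25,1]]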